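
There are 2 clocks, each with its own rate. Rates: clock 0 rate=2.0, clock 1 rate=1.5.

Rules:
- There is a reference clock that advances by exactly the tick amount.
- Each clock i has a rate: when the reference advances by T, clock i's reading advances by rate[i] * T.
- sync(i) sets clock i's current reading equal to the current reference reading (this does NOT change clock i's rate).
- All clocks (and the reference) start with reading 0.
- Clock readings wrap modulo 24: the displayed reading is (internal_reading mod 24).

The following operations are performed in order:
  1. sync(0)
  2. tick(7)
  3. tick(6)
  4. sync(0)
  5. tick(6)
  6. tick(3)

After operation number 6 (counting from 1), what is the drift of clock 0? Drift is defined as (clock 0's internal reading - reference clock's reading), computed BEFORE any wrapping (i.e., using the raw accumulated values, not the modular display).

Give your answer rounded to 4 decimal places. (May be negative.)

Answer: 9.0000

Derivation:
After op 1 sync(0): ref=0.0000 raw=[0.0000 0.0000]
After op 2 tick(7): ref=7.0000 raw=[14.0000 10.5000]
After op 3 tick(6): ref=13.0000 raw=[26.0000 19.5000]
After op 4 sync(0): ref=13.0000 raw=[13.0000 19.5000]
After op 5 tick(6): ref=19.0000 raw=[25.0000 28.5000]
After op 6 tick(3): ref=22.0000 raw=[31.0000 33.0000]
Drift of clock 0 after op 6: 31.0000 - 22.0000 = 9.0000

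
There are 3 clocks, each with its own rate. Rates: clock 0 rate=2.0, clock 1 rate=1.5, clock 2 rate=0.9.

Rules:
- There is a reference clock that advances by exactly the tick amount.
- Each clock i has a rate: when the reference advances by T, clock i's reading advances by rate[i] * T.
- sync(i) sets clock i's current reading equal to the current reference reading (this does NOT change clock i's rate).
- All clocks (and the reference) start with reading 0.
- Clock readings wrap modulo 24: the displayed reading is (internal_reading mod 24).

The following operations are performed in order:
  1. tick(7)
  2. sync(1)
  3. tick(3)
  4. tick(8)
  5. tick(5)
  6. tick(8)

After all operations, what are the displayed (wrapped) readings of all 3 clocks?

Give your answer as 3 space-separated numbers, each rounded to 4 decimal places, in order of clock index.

After op 1 tick(7): ref=7.0000 raw=[14.0000 10.5000 6.3000]
After op 2 sync(1): ref=7.0000 raw=[14.0000 7.0000 6.3000]
After op 3 tick(3): ref=10.0000 raw=[20.0000 11.5000 9.0000]
After op 4 tick(8): ref=18.0000 raw=[36.0000 23.5000 16.2000]
After op 5 tick(5): ref=23.0000 raw=[46.0000 31.0000 20.7000]
After op 6 tick(8): ref=31.0000 raw=[62.0000 43.0000 27.9000]
Wrap final raw readings (mod 24): 62.0000 mod 24 = 14.0000; 43.0000 mod 24 = 19.0000; 27.9000 mod 24 = 3.9000

Answer: 14.0000 19.0000 3.9000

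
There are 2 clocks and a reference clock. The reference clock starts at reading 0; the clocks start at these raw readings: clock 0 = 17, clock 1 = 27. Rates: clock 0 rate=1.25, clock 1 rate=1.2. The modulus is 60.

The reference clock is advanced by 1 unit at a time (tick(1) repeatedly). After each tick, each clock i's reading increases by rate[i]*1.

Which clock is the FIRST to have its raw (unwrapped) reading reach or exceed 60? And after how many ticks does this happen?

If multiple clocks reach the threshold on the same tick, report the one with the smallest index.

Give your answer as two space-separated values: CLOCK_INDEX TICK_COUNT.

clock 0: start=17, rate=1.25, needs 60-17 = 43; ticks = ceil(43/1.25) = ceil(34.4000) = 35; reading at tick 35 = 17 + 1.25*35 = 60.7500
clock 1: start=27, rate=1.2, needs 60-27 = 33; ticks = ceil(33/1.2) = ceil(27.5000) = 28; reading at tick 28 = 27 + 1.2*28 = 60.6000
Minimum tick count = 28; winners = [1]; smallest index = 1

Answer: 1 28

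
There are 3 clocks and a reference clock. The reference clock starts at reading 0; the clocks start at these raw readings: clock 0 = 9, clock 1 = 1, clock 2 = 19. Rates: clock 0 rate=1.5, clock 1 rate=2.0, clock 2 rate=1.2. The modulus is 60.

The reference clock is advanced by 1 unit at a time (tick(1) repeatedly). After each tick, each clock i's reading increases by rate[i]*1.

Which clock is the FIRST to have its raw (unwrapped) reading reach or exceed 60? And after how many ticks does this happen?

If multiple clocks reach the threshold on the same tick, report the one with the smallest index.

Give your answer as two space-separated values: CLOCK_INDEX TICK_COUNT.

Answer: 1 30

Derivation:
clock 0: start=9, rate=1.5, needs 60-9 = 51; ticks = ceil(51/1.5) = ceil(34.0000) = 34; reading at tick 34 = 9 + 1.5*34 = 60.0000
clock 1: start=1, rate=2.0, needs 60-1 = 59; ticks = ceil(59/2.0) = ceil(29.5000) = 30; reading at tick 30 = 1 + 2.0*30 = 61.0000
clock 2: start=19, rate=1.2, needs 60-19 = 41; ticks = ceil(41/1.2) = ceil(34.1667) = 35; reading at tick 35 = 19 + 1.2*35 = 61.0000
Minimum tick count = 30; winners = [1]; smallest index = 1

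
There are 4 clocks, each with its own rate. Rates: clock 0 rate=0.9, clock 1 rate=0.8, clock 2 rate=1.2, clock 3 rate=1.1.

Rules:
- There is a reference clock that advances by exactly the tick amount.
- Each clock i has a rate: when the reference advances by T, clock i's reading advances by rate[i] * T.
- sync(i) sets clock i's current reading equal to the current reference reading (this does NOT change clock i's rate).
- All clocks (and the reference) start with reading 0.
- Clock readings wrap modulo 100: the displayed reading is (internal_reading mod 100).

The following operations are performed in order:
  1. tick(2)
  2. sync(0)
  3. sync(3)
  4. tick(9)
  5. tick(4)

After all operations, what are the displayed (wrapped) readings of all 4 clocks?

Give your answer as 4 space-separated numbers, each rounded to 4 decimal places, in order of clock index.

After op 1 tick(2): ref=2.0000 raw=[1.8000 1.6000 2.4000 2.2000]
After op 2 sync(0): ref=2.0000 raw=[2.0000 1.6000 2.4000 2.2000]
After op 3 sync(3): ref=2.0000 raw=[2.0000 1.6000 2.4000 2.0000]
After op 4 tick(9): ref=11.0000 raw=[10.1000 8.8000 13.2000 11.9000]
After op 5 tick(4): ref=15.0000 raw=[13.7000 12.0000 18.0000 16.3000]
Wrap final raw readings (mod 100): 13.7000 mod 100 = 13.7000; 12.0000 mod 100 = 12.0000; 18.0000 mod 100 = 18.0000; 16.3000 mod 100 = 16.3000

Answer: 13.7000 12.0000 18.0000 16.3000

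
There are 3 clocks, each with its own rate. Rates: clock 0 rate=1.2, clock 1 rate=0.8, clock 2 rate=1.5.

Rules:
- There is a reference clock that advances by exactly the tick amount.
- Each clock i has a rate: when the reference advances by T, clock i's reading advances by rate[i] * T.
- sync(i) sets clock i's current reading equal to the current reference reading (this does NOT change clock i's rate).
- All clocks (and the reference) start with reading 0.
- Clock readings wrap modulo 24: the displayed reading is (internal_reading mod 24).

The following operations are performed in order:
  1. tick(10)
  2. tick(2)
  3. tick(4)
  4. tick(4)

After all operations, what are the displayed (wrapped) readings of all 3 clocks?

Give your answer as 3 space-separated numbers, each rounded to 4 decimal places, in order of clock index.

Answer: 0.0000 16.0000 6.0000

Derivation:
After op 1 tick(10): ref=10.0000 raw=[12.0000 8.0000 15.0000]
After op 2 tick(2): ref=12.0000 raw=[14.4000 9.6000 18.0000]
After op 3 tick(4): ref=16.0000 raw=[19.2000 12.8000 24.0000]
After op 4 tick(4): ref=20.0000 raw=[24.0000 16.0000 30.0000]
Wrap final raw readings (mod 24): 24.0000 mod 24 = 0.0000; 16.0000 mod 24 = 16.0000; 30.0000 mod 24 = 6.0000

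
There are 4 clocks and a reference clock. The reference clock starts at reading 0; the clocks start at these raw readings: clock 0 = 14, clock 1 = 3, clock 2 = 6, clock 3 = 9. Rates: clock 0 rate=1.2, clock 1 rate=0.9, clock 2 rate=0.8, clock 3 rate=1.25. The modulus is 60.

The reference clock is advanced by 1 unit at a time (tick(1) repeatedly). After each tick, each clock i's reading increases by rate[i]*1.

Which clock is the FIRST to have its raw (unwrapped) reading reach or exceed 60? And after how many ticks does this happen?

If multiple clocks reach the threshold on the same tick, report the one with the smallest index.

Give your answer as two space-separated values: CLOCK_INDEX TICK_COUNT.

Answer: 0 39

Derivation:
clock 0: start=14, rate=1.2, needs 60-14 = 46; ticks = ceil(46/1.2) = ceil(38.3333) = 39; reading at tick 39 = 14 + 1.2*39 = 60.8000
clock 1: start=3, rate=0.9, needs 60-3 = 57; ticks = ceil(57/0.9) = ceil(63.3333) = 64; reading at tick 64 = 3 + 0.9*64 = 60.6000
clock 2: start=6, rate=0.8, needs 60-6 = 54; ticks = ceil(54/0.8) = ceil(67.5000) = 68; reading at tick 68 = 6 + 0.8*68 = 60.4000
clock 3: start=9, rate=1.25, needs 60-9 = 51; ticks = ceil(51/1.25) = ceil(40.8000) = 41; reading at tick 41 = 9 + 1.25*41 = 60.2500
Minimum tick count = 39; winners = [0]; smallest index = 0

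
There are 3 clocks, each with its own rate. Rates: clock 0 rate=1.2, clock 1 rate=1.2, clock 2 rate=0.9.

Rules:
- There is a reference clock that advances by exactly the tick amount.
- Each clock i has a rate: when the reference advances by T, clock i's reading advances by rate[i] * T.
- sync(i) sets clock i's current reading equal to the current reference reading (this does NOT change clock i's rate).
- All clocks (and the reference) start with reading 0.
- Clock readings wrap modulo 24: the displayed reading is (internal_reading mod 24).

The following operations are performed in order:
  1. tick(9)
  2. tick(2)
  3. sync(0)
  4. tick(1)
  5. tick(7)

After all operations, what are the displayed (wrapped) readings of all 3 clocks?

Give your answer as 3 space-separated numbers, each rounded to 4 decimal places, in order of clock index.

After op 1 tick(9): ref=9.0000 raw=[10.8000 10.8000 8.1000]
After op 2 tick(2): ref=11.0000 raw=[13.2000 13.2000 9.9000]
After op 3 sync(0): ref=11.0000 raw=[11.0000 13.2000 9.9000]
After op 4 tick(1): ref=12.0000 raw=[12.2000 14.4000 10.8000]
After op 5 tick(7): ref=19.0000 raw=[20.6000 22.8000 17.1000]
Wrap final raw readings (mod 24): 20.6000 mod 24 = 20.6000; 22.8000 mod 24 = 22.8000; 17.1000 mod 24 = 17.1000

Answer: 20.6000 22.8000 17.1000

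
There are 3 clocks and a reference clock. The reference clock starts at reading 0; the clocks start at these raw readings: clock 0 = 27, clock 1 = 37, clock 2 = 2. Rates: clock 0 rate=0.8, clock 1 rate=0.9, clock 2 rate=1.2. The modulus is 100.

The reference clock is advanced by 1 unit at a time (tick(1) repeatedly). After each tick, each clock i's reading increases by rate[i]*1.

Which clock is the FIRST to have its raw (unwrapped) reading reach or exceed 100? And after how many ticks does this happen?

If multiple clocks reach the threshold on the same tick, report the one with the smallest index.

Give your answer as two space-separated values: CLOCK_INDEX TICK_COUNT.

clock 0: start=27, rate=0.8, needs 100-27 = 73; ticks = ceil(73/0.8) = ceil(91.2500) = 92; reading at tick 92 = 27 + 0.8*92 = 100.6000
clock 1: start=37, rate=0.9, needs 100-37 = 63; ticks = ceil(63/0.9) = ceil(70.0000) = 70; reading at tick 70 = 37 + 0.9*70 = 100.0000
clock 2: start=2, rate=1.2, needs 100-2 = 98; ticks = ceil(98/1.2) = ceil(81.6667) = 82; reading at tick 82 = 2 + 1.2*82 = 100.4000
Minimum tick count = 70; winners = [1]; smallest index = 1

Answer: 1 70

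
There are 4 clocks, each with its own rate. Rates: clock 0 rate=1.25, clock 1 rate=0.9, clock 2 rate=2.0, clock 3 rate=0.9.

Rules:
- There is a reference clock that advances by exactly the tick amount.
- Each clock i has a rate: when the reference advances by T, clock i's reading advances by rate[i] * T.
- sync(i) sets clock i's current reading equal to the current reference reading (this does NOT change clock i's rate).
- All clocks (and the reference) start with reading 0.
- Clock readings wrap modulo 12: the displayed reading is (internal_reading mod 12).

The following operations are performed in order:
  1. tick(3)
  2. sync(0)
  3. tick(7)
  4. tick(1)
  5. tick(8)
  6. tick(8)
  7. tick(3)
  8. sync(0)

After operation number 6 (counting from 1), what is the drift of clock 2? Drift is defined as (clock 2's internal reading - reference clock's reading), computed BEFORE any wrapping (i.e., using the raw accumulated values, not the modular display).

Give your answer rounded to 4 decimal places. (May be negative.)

Answer: 27.0000

Derivation:
After op 1 tick(3): ref=3.0000 raw=[3.7500 2.7000 6.0000 2.7000]
After op 2 sync(0): ref=3.0000 raw=[3.0000 2.7000 6.0000 2.7000]
After op 3 tick(7): ref=10.0000 raw=[11.7500 9.0000 20.0000 9.0000]
After op 4 tick(1): ref=11.0000 raw=[13.0000 9.9000 22.0000 9.9000]
After op 5 tick(8): ref=19.0000 raw=[23.0000 17.1000 38.0000 17.1000]
After op 6 tick(8): ref=27.0000 raw=[33.0000 24.3000 54.0000 24.3000]
Drift of clock 2 after op 6: 54.0000 - 27.0000 = 27.0000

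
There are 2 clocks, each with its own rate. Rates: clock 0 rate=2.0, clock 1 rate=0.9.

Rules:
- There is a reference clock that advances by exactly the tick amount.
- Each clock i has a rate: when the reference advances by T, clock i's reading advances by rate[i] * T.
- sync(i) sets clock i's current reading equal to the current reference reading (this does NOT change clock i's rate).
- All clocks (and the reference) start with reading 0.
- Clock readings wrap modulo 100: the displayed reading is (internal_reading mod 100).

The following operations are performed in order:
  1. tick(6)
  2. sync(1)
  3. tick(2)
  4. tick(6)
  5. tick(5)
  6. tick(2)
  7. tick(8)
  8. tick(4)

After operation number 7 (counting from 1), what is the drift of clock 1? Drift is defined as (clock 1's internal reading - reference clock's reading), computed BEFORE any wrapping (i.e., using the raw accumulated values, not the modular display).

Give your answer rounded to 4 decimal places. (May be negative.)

After op 1 tick(6): ref=6.0000 raw=[12.0000 5.4000]
After op 2 sync(1): ref=6.0000 raw=[12.0000 6.0000]
After op 3 tick(2): ref=8.0000 raw=[16.0000 7.8000]
After op 4 tick(6): ref=14.0000 raw=[28.0000 13.2000]
After op 5 tick(5): ref=19.0000 raw=[38.0000 17.7000]
After op 6 tick(2): ref=21.0000 raw=[42.0000 19.5000]
After op 7 tick(8): ref=29.0000 raw=[58.0000 26.7000]
Drift of clock 1 after op 7: 26.7000 - 29.0000 = -2.3000

Answer: -2.3000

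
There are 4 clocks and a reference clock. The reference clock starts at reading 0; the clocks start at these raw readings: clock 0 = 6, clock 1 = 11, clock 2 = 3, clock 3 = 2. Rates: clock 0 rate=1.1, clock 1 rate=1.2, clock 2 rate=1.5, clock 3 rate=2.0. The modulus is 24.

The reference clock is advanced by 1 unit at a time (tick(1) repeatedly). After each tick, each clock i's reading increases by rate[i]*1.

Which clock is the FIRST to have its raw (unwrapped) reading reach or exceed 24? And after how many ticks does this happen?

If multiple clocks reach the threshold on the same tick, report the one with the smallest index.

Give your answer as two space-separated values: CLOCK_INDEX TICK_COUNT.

clock 0: start=6, rate=1.1, needs 24-6 = 18; ticks = ceil(18/1.1) = ceil(16.3636) = 17; reading at tick 17 = 6 + 1.1*17 = 24.7000
clock 1: start=11, rate=1.2, needs 24-11 = 13; ticks = ceil(13/1.2) = ceil(10.8333) = 11; reading at tick 11 = 11 + 1.2*11 = 24.2000
clock 2: start=3, rate=1.5, needs 24-3 = 21; ticks = ceil(21/1.5) = ceil(14.0000) = 14; reading at tick 14 = 3 + 1.5*14 = 24.0000
clock 3: start=2, rate=2.0, needs 24-2 = 22; ticks = ceil(22/2.0) = ceil(11.0000) = 11; reading at tick 11 = 2 + 2.0*11 = 24.0000
Minimum tick count = 11; winners = [1, 3]; smallest index = 1

Answer: 1 11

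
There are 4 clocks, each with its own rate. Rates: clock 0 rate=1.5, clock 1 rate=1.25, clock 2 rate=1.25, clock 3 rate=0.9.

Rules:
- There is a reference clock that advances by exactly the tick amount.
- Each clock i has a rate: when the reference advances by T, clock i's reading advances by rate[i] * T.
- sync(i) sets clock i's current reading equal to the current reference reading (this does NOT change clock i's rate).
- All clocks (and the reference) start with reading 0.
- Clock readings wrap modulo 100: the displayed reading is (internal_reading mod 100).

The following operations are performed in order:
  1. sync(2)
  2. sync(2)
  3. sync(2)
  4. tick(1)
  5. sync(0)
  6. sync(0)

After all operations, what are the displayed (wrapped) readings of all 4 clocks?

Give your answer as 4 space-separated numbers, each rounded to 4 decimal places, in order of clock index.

Answer: 1.0000 1.2500 1.2500 0.9000

Derivation:
After op 1 sync(2): ref=0.0000 raw=[0.0000 0.0000 0.0000 0.0000]
After op 2 sync(2): ref=0.0000 raw=[0.0000 0.0000 0.0000 0.0000]
After op 3 sync(2): ref=0.0000 raw=[0.0000 0.0000 0.0000 0.0000]
After op 4 tick(1): ref=1.0000 raw=[1.5000 1.2500 1.2500 0.9000]
After op 5 sync(0): ref=1.0000 raw=[1.0000 1.2500 1.2500 0.9000]
After op 6 sync(0): ref=1.0000 raw=[1.0000 1.2500 1.2500 0.9000]
Wrap final raw readings (mod 100): 1.0000 mod 100 = 1.0000; 1.2500 mod 100 = 1.2500; 1.2500 mod 100 = 1.2500; 0.9000 mod 100 = 0.9000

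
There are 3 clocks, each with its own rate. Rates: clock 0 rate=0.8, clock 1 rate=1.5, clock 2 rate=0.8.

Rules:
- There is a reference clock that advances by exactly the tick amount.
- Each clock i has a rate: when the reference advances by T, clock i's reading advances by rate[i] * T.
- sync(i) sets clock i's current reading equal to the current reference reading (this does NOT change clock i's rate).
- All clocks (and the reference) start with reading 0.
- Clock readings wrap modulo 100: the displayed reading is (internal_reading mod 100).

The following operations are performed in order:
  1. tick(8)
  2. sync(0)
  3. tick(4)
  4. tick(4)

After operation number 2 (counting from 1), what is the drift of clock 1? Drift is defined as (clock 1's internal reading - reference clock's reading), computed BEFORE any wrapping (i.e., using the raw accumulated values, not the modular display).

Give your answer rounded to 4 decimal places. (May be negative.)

Answer: 4.0000

Derivation:
After op 1 tick(8): ref=8.0000 raw=[6.4000 12.0000 6.4000]
After op 2 sync(0): ref=8.0000 raw=[8.0000 12.0000 6.4000]
Drift of clock 1 after op 2: 12.0000 - 8.0000 = 4.0000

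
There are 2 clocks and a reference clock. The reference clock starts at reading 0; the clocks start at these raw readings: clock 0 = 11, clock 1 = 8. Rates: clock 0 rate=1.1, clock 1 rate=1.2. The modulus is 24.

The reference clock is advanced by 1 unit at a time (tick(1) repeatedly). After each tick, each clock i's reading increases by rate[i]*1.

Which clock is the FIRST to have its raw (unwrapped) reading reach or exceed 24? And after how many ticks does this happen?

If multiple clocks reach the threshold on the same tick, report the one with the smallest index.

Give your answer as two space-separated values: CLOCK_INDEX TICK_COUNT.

clock 0: start=11, rate=1.1, needs 24-11 = 13; ticks = ceil(13/1.1) = ceil(11.8182) = 12; reading at tick 12 = 11 + 1.1*12 = 24.2000
clock 1: start=8, rate=1.2, needs 24-8 = 16; ticks = ceil(16/1.2) = ceil(13.3333) = 14; reading at tick 14 = 8 + 1.2*14 = 24.8000
Minimum tick count = 12; winners = [0]; smallest index = 0

Answer: 0 12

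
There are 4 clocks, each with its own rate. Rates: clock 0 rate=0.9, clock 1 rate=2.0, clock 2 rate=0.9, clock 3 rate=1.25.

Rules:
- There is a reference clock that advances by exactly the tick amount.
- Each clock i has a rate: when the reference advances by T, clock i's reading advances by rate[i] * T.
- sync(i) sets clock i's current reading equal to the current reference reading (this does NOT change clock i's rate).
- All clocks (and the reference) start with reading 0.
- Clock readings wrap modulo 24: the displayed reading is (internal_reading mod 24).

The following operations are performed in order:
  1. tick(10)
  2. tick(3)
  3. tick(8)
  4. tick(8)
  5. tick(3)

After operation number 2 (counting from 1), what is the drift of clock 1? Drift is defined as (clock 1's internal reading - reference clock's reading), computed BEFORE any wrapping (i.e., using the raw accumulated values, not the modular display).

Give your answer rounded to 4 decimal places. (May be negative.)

Answer: 13.0000

Derivation:
After op 1 tick(10): ref=10.0000 raw=[9.0000 20.0000 9.0000 12.5000]
After op 2 tick(3): ref=13.0000 raw=[11.7000 26.0000 11.7000 16.2500]
Drift of clock 1 after op 2: 26.0000 - 13.0000 = 13.0000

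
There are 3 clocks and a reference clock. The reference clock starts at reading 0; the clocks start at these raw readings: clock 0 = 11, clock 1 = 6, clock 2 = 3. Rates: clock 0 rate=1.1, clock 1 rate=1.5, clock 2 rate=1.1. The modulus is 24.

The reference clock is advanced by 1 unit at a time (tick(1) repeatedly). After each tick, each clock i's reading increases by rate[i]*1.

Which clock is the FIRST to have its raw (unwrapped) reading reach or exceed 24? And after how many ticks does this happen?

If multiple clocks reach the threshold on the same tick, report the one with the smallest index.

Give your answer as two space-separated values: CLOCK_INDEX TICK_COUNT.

Answer: 0 12

Derivation:
clock 0: start=11, rate=1.1, needs 24-11 = 13; ticks = ceil(13/1.1) = ceil(11.8182) = 12; reading at tick 12 = 11 + 1.1*12 = 24.2000
clock 1: start=6, rate=1.5, needs 24-6 = 18; ticks = ceil(18/1.5) = ceil(12.0000) = 12; reading at tick 12 = 6 + 1.5*12 = 24.0000
clock 2: start=3, rate=1.1, needs 24-3 = 21; ticks = ceil(21/1.1) = ceil(19.0909) = 20; reading at tick 20 = 3 + 1.1*20 = 25.0000
Minimum tick count = 12; winners = [0, 1]; smallest index = 0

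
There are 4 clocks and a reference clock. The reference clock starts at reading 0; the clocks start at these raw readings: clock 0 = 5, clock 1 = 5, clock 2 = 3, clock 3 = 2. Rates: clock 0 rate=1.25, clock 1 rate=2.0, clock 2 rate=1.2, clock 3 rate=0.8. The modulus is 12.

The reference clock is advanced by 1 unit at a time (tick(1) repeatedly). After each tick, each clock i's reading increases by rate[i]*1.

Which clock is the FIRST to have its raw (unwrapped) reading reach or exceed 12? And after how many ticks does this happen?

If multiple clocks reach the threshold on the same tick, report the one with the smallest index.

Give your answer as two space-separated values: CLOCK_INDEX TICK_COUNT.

Answer: 1 4

Derivation:
clock 0: start=5, rate=1.25, needs 12-5 = 7; ticks = ceil(7/1.25) = ceil(5.6000) = 6; reading at tick 6 = 5 + 1.25*6 = 12.5000
clock 1: start=5, rate=2.0, needs 12-5 = 7; ticks = ceil(7/2.0) = ceil(3.5000) = 4; reading at tick 4 = 5 + 2.0*4 = 13.0000
clock 2: start=3, rate=1.2, needs 12-3 = 9; ticks = ceil(9/1.2) = ceil(7.5000) = 8; reading at tick 8 = 3 + 1.2*8 = 12.6000
clock 3: start=2, rate=0.8, needs 12-2 = 10; ticks = ceil(10/0.8) = ceil(12.5000) = 13; reading at tick 13 = 2 + 0.8*13 = 12.4000
Minimum tick count = 4; winners = [1]; smallest index = 1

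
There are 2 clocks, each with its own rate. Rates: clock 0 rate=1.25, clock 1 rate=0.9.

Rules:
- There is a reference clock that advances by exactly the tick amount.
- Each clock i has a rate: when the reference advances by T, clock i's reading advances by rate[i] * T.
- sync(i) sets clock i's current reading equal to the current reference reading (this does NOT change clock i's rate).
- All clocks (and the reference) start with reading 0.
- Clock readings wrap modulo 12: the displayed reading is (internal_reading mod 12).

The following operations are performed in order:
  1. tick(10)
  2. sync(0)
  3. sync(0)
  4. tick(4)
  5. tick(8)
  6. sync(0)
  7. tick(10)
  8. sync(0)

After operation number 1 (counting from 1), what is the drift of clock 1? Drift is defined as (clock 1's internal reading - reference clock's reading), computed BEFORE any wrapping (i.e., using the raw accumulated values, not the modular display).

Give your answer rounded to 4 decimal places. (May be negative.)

Answer: -1.0000

Derivation:
After op 1 tick(10): ref=10.0000 raw=[12.5000 9.0000]
Drift of clock 1 after op 1: 9.0000 - 10.0000 = -1.0000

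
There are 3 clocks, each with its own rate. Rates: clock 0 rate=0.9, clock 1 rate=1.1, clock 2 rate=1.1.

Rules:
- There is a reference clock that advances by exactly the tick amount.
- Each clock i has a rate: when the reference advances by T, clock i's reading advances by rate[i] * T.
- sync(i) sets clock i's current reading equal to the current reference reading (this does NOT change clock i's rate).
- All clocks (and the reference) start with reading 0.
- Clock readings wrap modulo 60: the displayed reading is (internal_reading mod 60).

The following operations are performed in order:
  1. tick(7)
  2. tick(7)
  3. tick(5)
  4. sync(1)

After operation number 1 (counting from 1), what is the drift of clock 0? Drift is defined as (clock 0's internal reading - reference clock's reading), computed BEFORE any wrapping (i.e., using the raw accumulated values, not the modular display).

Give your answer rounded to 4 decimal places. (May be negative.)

Answer: -0.7000

Derivation:
After op 1 tick(7): ref=7.0000 raw=[6.3000 7.7000 7.7000]
Drift of clock 0 after op 1: 6.3000 - 7.0000 = -0.7000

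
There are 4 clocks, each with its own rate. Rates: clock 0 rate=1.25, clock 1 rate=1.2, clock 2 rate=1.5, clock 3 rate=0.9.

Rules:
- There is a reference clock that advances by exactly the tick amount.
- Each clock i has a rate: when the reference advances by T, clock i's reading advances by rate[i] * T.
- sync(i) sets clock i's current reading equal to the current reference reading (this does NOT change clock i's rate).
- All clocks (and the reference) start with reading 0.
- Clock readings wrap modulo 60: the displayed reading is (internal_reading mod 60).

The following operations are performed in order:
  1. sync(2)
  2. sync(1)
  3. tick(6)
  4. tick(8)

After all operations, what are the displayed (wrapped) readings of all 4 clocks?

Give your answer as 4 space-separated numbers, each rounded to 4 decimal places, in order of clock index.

Answer: 17.5000 16.8000 21.0000 12.6000

Derivation:
After op 1 sync(2): ref=0.0000 raw=[0.0000 0.0000 0.0000 0.0000]
After op 2 sync(1): ref=0.0000 raw=[0.0000 0.0000 0.0000 0.0000]
After op 3 tick(6): ref=6.0000 raw=[7.5000 7.2000 9.0000 5.4000]
After op 4 tick(8): ref=14.0000 raw=[17.5000 16.8000 21.0000 12.6000]
Wrap final raw readings (mod 60): 17.5000 mod 60 = 17.5000; 16.8000 mod 60 = 16.8000; 21.0000 mod 60 = 21.0000; 12.6000 mod 60 = 12.6000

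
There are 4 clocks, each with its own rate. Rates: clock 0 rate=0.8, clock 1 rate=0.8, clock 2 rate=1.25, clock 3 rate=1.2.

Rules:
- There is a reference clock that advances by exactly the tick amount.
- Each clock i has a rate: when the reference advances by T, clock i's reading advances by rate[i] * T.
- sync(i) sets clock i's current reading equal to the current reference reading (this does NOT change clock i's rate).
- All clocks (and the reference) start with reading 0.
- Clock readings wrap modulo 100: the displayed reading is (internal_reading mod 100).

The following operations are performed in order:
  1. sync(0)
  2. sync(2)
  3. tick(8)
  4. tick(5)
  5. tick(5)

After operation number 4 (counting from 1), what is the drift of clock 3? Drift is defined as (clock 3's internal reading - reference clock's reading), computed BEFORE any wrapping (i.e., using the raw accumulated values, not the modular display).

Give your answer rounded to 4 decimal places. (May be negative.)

After op 1 sync(0): ref=0.0000 raw=[0.0000 0.0000 0.0000 0.0000]
After op 2 sync(2): ref=0.0000 raw=[0.0000 0.0000 0.0000 0.0000]
After op 3 tick(8): ref=8.0000 raw=[6.4000 6.4000 10.0000 9.6000]
After op 4 tick(5): ref=13.0000 raw=[10.4000 10.4000 16.2500 15.6000]
Drift of clock 3 after op 4: 15.6000 - 13.0000 = 2.6000

Answer: 2.6000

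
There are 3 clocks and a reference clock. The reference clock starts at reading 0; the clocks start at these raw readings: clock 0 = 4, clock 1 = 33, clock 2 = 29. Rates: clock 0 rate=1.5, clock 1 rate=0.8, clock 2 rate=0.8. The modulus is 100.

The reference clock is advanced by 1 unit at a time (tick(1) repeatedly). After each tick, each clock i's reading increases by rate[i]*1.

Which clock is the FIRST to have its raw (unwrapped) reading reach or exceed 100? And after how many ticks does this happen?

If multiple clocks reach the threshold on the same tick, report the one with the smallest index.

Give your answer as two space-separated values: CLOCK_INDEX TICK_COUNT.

Answer: 0 64

Derivation:
clock 0: start=4, rate=1.5, needs 100-4 = 96; ticks = ceil(96/1.5) = ceil(64.0000) = 64; reading at tick 64 = 4 + 1.5*64 = 100.0000
clock 1: start=33, rate=0.8, needs 100-33 = 67; ticks = ceil(67/0.8) = ceil(83.7500) = 84; reading at tick 84 = 33 + 0.8*84 = 100.2000
clock 2: start=29, rate=0.8, needs 100-29 = 71; ticks = ceil(71/0.8) = ceil(88.7500) = 89; reading at tick 89 = 29 + 0.8*89 = 100.2000
Minimum tick count = 64; winners = [0]; smallest index = 0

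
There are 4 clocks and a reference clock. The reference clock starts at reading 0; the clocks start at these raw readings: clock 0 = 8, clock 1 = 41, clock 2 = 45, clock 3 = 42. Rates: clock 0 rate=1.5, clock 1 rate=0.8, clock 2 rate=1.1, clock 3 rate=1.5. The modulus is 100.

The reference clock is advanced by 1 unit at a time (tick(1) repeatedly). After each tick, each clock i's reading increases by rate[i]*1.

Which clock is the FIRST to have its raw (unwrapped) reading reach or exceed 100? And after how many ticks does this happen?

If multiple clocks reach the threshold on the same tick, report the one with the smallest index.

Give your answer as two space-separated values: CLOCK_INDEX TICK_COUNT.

clock 0: start=8, rate=1.5, needs 100-8 = 92; ticks = ceil(92/1.5) = ceil(61.3333) = 62; reading at tick 62 = 8 + 1.5*62 = 101.0000
clock 1: start=41, rate=0.8, needs 100-41 = 59; ticks = ceil(59/0.8) = ceil(73.7500) = 74; reading at tick 74 = 41 + 0.8*74 = 100.2000
clock 2: start=45, rate=1.1, needs 100-45 = 55; ticks = ceil(55/1.1) = ceil(50.0000) = 50; reading at tick 50 = 45 + 1.1*50 = 100.0000
clock 3: start=42, rate=1.5, needs 100-42 = 58; ticks = ceil(58/1.5) = ceil(38.6667) = 39; reading at tick 39 = 42 + 1.5*39 = 100.5000
Minimum tick count = 39; winners = [3]; smallest index = 3

Answer: 3 39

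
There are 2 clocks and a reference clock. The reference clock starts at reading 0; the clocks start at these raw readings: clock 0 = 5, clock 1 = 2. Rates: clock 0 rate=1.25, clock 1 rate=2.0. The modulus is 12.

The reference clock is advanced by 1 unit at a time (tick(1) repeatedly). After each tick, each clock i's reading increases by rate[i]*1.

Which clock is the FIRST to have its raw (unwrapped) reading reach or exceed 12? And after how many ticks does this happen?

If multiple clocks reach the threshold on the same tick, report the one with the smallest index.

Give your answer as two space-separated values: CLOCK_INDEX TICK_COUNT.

Answer: 1 5

Derivation:
clock 0: start=5, rate=1.25, needs 12-5 = 7; ticks = ceil(7/1.25) = ceil(5.6000) = 6; reading at tick 6 = 5 + 1.25*6 = 12.5000
clock 1: start=2, rate=2.0, needs 12-2 = 10; ticks = ceil(10/2.0) = ceil(5.0000) = 5; reading at tick 5 = 2 + 2.0*5 = 12.0000
Minimum tick count = 5; winners = [1]; smallest index = 1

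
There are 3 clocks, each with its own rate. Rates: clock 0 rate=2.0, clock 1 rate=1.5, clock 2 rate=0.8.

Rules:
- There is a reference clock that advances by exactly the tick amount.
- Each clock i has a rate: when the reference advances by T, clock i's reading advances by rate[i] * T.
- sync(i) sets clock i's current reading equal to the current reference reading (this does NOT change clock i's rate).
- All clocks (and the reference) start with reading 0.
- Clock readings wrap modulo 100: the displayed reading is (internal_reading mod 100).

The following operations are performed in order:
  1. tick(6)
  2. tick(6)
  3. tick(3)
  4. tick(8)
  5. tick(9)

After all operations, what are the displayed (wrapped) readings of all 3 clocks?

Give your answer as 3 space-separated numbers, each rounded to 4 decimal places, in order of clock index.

After op 1 tick(6): ref=6.0000 raw=[12.0000 9.0000 4.8000]
After op 2 tick(6): ref=12.0000 raw=[24.0000 18.0000 9.6000]
After op 3 tick(3): ref=15.0000 raw=[30.0000 22.5000 12.0000]
After op 4 tick(8): ref=23.0000 raw=[46.0000 34.5000 18.4000]
After op 5 tick(9): ref=32.0000 raw=[64.0000 48.0000 25.6000]
Wrap final raw readings (mod 100): 64.0000 mod 100 = 64.0000; 48.0000 mod 100 = 48.0000; 25.6000 mod 100 = 25.6000

Answer: 64.0000 48.0000 25.6000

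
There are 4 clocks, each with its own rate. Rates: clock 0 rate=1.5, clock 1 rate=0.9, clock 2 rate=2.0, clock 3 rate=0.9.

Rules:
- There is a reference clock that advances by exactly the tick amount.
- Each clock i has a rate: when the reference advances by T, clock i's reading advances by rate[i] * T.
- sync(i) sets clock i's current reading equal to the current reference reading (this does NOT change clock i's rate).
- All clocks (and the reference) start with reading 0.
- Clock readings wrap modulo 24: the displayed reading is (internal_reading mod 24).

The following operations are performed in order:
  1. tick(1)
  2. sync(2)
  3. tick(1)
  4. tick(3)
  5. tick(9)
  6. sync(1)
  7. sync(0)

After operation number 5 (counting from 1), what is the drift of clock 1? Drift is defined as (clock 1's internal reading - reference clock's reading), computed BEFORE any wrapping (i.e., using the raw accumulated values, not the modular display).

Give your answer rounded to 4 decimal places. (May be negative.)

After op 1 tick(1): ref=1.0000 raw=[1.5000 0.9000 2.0000 0.9000]
After op 2 sync(2): ref=1.0000 raw=[1.5000 0.9000 1.0000 0.9000]
After op 3 tick(1): ref=2.0000 raw=[3.0000 1.8000 3.0000 1.8000]
After op 4 tick(3): ref=5.0000 raw=[7.5000 4.5000 9.0000 4.5000]
After op 5 tick(9): ref=14.0000 raw=[21.0000 12.6000 27.0000 12.6000]
Drift of clock 1 after op 5: 12.6000 - 14.0000 = -1.4000

Answer: -1.4000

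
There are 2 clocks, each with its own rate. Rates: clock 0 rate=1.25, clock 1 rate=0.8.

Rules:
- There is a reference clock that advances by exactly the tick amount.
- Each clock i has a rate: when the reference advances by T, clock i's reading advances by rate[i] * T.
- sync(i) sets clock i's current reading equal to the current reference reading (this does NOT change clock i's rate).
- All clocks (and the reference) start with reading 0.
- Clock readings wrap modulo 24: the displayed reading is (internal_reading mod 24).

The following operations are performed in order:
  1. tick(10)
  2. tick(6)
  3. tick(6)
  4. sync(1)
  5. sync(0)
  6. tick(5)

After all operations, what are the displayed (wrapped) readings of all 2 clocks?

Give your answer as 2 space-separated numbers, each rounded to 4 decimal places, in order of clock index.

After op 1 tick(10): ref=10.0000 raw=[12.5000 8.0000]
After op 2 tick(6): ref=16.0000 raw=[20.0000 12.8000]
After op 3 tick(6): ref=22.0000 raw=[27.5000 17.6000]
After op 4 sync(1): ref=22.0000 raw=[27.5000 22.0000]
After op 5 sync(0): ref=22.0000 raw=[22.0000 22.0000]
After op 6 tick(5): ref=27.0000 raw=[28.2500 26.0000]
Wrap final raw readings (mod 24): 28.2500 mod 24 = 4.2500; 26.0000 mod 24 = 2.0000

Answer: 4.2500 2.0000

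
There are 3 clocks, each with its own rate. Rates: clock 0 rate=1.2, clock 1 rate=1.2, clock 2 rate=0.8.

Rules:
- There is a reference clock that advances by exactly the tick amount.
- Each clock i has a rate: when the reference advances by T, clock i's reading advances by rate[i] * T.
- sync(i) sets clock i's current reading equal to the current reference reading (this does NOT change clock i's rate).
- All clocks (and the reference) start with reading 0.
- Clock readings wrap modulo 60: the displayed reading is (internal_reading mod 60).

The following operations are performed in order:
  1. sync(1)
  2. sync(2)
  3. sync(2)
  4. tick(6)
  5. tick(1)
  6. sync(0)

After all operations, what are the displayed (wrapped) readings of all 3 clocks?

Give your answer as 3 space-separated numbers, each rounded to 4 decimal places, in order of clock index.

After op 1 sync(1): ref=0.0000 raw=[0.0000 0.0000 0.0000]
After op 2 sync(2): ref=0.0000 raw=[0.0000 0.0000 0.0000]
After op 3 sync(2): ref=0.0000 raw=[0.0000 0.0000 0.0000]
After op 4 tick(6): ref=6.0000 raw=[7.2000 7.2000 4.8000]
After op 5 tick(1): ref=7.0000 raw=[8.4000 8.4000 5.6000]
After op 6 sync(0): ref=7.0000 raw=[7.0000 8.4000 5.6000]
Wrap final raw readings (mod 60): 7.0000 mod 60 = 7.0000; 8.4000 mod 60 = 8.4000; 5.6000 mod 60 = 5.6000

Answer: 7.0000 8.4000 5.6000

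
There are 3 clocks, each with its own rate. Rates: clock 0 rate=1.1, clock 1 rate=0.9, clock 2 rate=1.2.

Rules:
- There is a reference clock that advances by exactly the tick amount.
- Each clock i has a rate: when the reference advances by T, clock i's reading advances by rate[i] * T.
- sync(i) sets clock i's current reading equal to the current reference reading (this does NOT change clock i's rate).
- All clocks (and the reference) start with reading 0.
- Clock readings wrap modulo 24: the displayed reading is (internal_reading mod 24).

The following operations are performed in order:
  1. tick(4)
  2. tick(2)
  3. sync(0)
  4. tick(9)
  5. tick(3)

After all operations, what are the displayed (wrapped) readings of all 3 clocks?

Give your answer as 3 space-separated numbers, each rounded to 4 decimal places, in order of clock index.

Answer: 19.2000 16.2000 21.6000

Derivation:
After op 1 tick(4): ref=4.0000 raw=[4.4000 3.6000 4.8000]
After op 2 tick(2): ref=6.0000 raw=[6.6000 5.4000 7.2000]
After op 3 sync(0): ref=6.0000 raw=[6.0000 5.4000 7.2000]
After op 4 tick(9): ref=15.0000 raw=[15.9000 13.5000 18.0000]
After op 5 tick(3): ref=18.0000 raw=[19.2000 16.2000 21.6000]
Wrap final raw readings (mod 24): 19.2000 mod 24 = 19.2000; 16.2000 mod 24 = 16.2000; 21.6000 mod 24 = 21.6000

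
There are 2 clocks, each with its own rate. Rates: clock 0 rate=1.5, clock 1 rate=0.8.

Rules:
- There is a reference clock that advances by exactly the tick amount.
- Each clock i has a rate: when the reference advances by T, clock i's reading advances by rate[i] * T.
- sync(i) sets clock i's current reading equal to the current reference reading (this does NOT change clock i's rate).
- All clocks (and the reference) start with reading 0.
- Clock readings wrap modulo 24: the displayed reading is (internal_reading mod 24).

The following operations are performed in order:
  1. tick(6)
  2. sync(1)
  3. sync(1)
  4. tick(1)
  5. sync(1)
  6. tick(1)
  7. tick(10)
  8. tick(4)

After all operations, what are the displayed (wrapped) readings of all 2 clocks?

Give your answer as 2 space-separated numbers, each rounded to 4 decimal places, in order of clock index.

Answer: 9.0000 19.0000

Derivation:
After op 1 tick(6): ref=6.0000 raw=[9.0000 4.8000]
After op 2 sync(1): ref=6.0000 raw=[9.0000 6.0000]
After op 3 sync(1): ref=6.0000 raw=[9.0000 6.0000]
After op 4 tick(1): ref=7.0000 raw=[10.5000 6.8000]
After op 5 sync(1): ref=7.0000 raw=[10.5000 7.0000]
After op 6 tick(1): ref=8.0000 raw=[12.0000 7.8000]
After op 7 tick(10): ref=18.0000 raw=[27.0000 15.8000]
After op 8 tick(4): ref=22.0000 raw=[33.0000 19.0000]
Wrap final raw readings (mod 24): 33.0000 mod 24 = 9.0000; 19.0000 mod 24 = 19.0000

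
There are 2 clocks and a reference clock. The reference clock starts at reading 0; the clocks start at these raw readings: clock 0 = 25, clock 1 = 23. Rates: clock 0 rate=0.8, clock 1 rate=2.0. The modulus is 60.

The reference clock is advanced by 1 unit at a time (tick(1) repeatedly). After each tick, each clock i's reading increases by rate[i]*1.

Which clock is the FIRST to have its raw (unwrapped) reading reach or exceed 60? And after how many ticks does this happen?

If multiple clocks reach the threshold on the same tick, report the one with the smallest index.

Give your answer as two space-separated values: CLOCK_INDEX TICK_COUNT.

clock 0: start=25, rate=0.8, needs 60-25 = 35; ticks = ceil(35/0.8) = ceil(43.7500) = 44; reading at tick 44 = 25 + 0.8*44 = 60.2000
clock 1: start=23, rate=2.0, needs 60-23 = 37; ticks = ceil(37/2.0) = ceil(18.5000) = 19; reading at tick 19 = 23 + 2.0*19 = 61.0000
Minimum tick count = 19; winners = [1]; smallest index = 1

Answer: 1 19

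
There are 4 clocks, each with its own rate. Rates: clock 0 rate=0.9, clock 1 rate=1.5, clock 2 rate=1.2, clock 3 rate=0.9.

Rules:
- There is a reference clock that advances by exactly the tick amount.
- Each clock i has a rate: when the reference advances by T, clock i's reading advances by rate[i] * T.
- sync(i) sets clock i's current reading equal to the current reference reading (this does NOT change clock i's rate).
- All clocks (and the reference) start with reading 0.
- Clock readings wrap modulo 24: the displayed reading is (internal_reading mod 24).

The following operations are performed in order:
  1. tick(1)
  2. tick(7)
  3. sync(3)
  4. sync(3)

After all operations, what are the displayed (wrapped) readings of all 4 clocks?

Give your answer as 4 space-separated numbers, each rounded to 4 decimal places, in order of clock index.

Answer: 7.2000 12.0000 9.6000 8.0000

Derivation:
After op 1 tick(1): ref=1.0000 raw=[0.9000 1.5000 1.2000 0.9000]
After op 2 tick(7): ref=8.0000 raw=[7.2000 12.0000 9.6000 7.2000]
After op 3 sync(3): ref=8.0000 raw=[7.2000 12.0000 9.6000 8.0000]
After op 4 sync(3): ref=8.0000 raw=[7.2000 12.0000 9.6000 8.0000]
Wrap final raw readings (mod 24): 7.2000 mod 24 = 7.2000; 12.0000 mod 24 = 12.0000; 9.6000 mod 24 = 9.6000; 8.0000 mod 24 = 8.0000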